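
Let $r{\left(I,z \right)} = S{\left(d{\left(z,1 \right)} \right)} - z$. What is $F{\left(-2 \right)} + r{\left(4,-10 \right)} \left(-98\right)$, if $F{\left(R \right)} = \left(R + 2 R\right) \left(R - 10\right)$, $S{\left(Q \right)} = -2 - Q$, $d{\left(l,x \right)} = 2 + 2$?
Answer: $-320$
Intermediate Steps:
$d{\left(l,x \right)} = 4$
$F{\left(R \right)} = 3 R \left(-10 + R\right)$
$r{\left(I,z \right)} = -6 - z$ ($r{\left(I,z \right)} = \left(-2 - 4\right) - z = -6 - z$)
$F{\left(-2 \right)} + r{\left(4,-10 \right)} \left(-98\right) = 3 \left(-2\right) \left(-10 - 2\right) + \left(-6 - -10\right) \left(-98\right) = 3 \left(-2\right) \left(-12\right) + \left(-6 + 10\right) \left(-98\right) = 72 + 4 \left(-98\right) = 72 - 392 = -320$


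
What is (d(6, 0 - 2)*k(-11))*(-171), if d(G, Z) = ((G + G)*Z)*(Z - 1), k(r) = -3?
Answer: 36936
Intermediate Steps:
d(G, Z) = 2*G*Z*(-1 + Z) (d(G, Z) = ((2*G)*Z)*(-1 + Z) = (2*G*Z)*(-1 + Z) = 2*G*Z*(-1 + Z))
(d(6, 0 - 2)*k(-11))*(-171) = ((2*6*(0 - 2)*(-1 + (0 - 2)))*(-3))*(-171) = ((2*6*(-2)*(-1 - 2))*(-3))*(-171) = ((2*6*(-2)*(-3))*(-3))*(-171) = (72*(-3))*(-171) = -216*(-171) = 36936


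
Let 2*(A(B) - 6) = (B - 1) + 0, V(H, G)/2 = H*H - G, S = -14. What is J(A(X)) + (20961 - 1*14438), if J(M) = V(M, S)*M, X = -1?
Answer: 6913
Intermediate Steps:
V(H, G) = -2*G + 2*H² (V(H, G) = 2*(H*H - G) = 2*(H² - G) = -2*G + 2*H²)
A(B) = 11/2 + B/2 (A(B) = 6 + ((B - 1) + 0)/2 = 6 + ((-1 + B) + 0)/2 = 6 + (-1 + B)/2 = 6 + (-½ + B/2) = 11/2 + B/2)
J(M) = M*(28 + 2*M²) (J(M) = (-2*(-14) + 2*M²)*M = (28 + 2*M²)*M = M*(28 + 2*M²))
J(A(X)) + (20961 - 1*14438) = 2*(11/2 + (½)*(-1))*(14 + (11/2 + (½)*(-1))²) + (20961 - 1*14438) = 2*(11/2 - ½)*(14 + (11/2 - ½)²) + (20961 - 14438) = 2*5*(14 + 5²) + 6523 = 2*5*(14 + 25) + 6523 = 2*5*39 + 6523 = 390 + 6523 = 6913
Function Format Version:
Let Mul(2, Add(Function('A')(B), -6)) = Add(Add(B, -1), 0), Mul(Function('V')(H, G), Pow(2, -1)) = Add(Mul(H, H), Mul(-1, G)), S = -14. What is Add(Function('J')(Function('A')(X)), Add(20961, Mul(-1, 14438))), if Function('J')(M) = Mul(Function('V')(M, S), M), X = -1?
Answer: 6913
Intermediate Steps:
Function('V')(H, G) = Add(Mul(-2, G), Mul(2, Pow(H, 2))) (Function('V')(H, G) = Mul(2, Add(Mul(H, H), Mul(-1, G))) = Mul(2, Add(Pow(H, 2), Mul(-1, G))) = Add(Mul(-2, G), Mul(2, Pow(H, 2))))
Function('A')(B) = Add(Rational(11, 2), Mul(Rational(1, 2), B)) (Function('A')(B) = Add(6, Mul(Rational(1, 2), Add(Add(B, -1), 0))) = Add(6, Mul(Rational(1, 2), Add(Add(-1, B), 0))) = Add(6, Mul(Rational(1, 2), Add(-1, B))) = Add(6, Add(Rational(-1, 2), Mul(Rational(1, 2), B))) = Add(Rational(11, 2), Mul(Rational(1, 2), B)))
Function('J')(M) = Mul(M, Add(28, Mul(2, Pow(M, 2)))) (Function('J')(M) = Mul(Add(Mul(-2, -14), Mul(2, Pow(M, 2))), M) = Mul(Add(28, Mul(2, Pow(M, 2))), M) = Mul(M, Add(28, Mul(2, Pow(M, 2)))))
Add(Function('J')(Function('A')(X)), Add(20961, Mul(-1, 14438))) = Add(Mul(2, Add(Rational(11, 2), Mul(Rational(1, 2), -1)), Add(14, Pow(Add(Rational(11, 2), Mul(Rational(1, 2), -1)), 2))), Add(20961, Mul(-1, 14438))) = Add(Mul(2, Add(Rational(11, 2), Rational(-1, 2)), Add(14, Pow(Add(Rational(11, 2), Rational(-1, 2)), 2))), Add(20961, -14438)) = Add(Mul(2, 5, Add(14, Pow(5, 2))), 6523) = Add(Mul(2, 5, Add(14, 25)), 6523) = Add(Mul(2, 5, 39), 6523) = Add(390, 6523) = 6913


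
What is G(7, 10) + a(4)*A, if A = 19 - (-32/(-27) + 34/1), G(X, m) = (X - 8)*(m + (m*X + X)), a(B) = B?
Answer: -4097/27 ≈ -151.74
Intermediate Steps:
G(X, m) = (-8 + X)*(X + m + X*m) (G(X, m) = (-8 + X)*(m + (X*m + X)) = (-8 + X)*(m + (X + X*m)) = (-8 + X)*(X + m + X*m))
A = -437/27 (A = 19 - (-32*(-1/27) + 34*1) = 19 - (32/27 + 34) = 19 - 1*950/27 = 19 - 950/27 = -437/27 ≈ -16.185)
G(7, 10) + a(4)*A = (7**2 - 8*7 - 8*10 + 10*7**2 - 7*7*10) + 4*(-437/27) = (49 - 56 - 80 + 10*49 - 490) - 1748/27 = (49 - 56 - 80 + 490 - 490) - 1748/27 = -87 - 1748/27 = -4097/27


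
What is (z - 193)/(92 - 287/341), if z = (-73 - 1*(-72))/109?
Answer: -7173958/3388265 ≈ -2.1173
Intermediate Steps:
z = -1/109 (z = (-73 + 72)*(1/109) = -1*1/109 = -1/109 ≈ -0.0091743)
(z - 193)/(92 - 287/341) = (-1/109 - 193)/(92 - 287/341) = -21038/(109*(92 - 287*1/341)) = -21038/(109*(92 - 287/341)) = -21038/(109*31085/341) = -21038/109*341/31085 = -7173958/3388265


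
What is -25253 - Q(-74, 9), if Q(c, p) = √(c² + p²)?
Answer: -25253 - √5557 ≈ -25328.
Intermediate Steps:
-25253 - Q(-74, 9) = -25253 - √((-74)² + 9²) = -25253 - √(5476 + 81) = -25253 - √5557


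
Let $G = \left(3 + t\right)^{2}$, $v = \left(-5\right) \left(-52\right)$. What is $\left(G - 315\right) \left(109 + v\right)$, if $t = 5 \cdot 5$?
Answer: $173061$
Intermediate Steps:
$v = 260$
$t = 25$
$G = 784$ ($G = \left(3 + 25\right)^{2} = 28^{2} = 784$)
$\left(G - 315\right) \left(109 + v\right) = \left(784 - 315\right) \left(109 + 260\right) = 469 \cdot 369 = 173061$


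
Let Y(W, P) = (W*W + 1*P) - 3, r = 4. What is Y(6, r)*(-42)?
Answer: -1554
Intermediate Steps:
Y(W, P) = -3 + P + W² (Y(W, P) = (W² + P) - 3 = (P + W²) - 3 = -3 + P + W²)
Y(6, r)*(-42) = (-3 + 4 + 6²)*(-42) = (-3 + 4 + 36)*(-42) = 37*(-42) = -1554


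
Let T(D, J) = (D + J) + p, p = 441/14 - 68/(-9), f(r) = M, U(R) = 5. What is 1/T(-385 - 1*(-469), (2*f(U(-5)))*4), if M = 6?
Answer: 18/3079 ≈ 0.0058461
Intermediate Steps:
f(r) = 6
p = 703/18 (p = 441*(1/14) - 68*(-⅑) = 63/2 + 68/9 = 703/18 ≈ 39.056)
T(D, J) = 703/18 + D + J (T(D, J) = (D + J) + 703/18 = 703/18 + D + J)
1/T(-385 - 1*(-469), (2*f(U(-5)))*4) = 1/(703/18 + (-385 - 1*(-469)) + (2*6)*4) = 1/(703/18 + (-385 + 469) + 12*4) = 1/(703/18 + 84 + 48) = 1/(3079/18) = 18/3079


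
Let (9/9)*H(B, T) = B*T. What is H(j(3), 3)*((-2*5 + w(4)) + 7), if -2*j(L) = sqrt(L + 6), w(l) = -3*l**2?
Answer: 459/2 ≈ 229.50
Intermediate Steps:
j(L) = -sqrt(6 + L)/2 (j(L) = -sqrt(L + 6)/2 = -sqrt(6 + L)/2)
H(B, T) = B*T
H(j(3), 3)*((-2*5 + w(4)) + 7) = (-sqrt(6 + 3)/2*3)*((-2*5 - 3*4**2) + 7) = (-sqrt(9)/2*3)*((-10 - 3*16) + 7) = (-1/2*3*3)*((-10 - 48) + 7) = (-3/2*3)*(-58 + 7) = -9/2*(-51) = 459/2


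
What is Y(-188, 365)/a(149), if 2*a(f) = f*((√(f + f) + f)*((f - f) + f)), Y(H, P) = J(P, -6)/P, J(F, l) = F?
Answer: 2/3263547 - 2*√298/486268503 ≈ 5.4183e-7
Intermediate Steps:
Y(H, P) = 1 (Y(H, P) = P/P = 1)
a(f) = f²*(f + √2*√f)/2 (a(f) = (f*((√(f + f) + f)*((f - f) + f)))/2 = (f*((√(2*f) + f)*(0 + f)))/2 = (f*((√2*√f + f)*f))/2 = (f*((f + √2*√f)*f))/2 = (f*(f*(f + √2*√f)))/2 = (f²*(f + √2*√f))/2 = f²*(f + √2*√f)/2)
Y(-188, 365)/a(149) = 1/((½)*149³ + √2*149^(5/2)/2) = 1/((½)*3307949 + √2*(22201*√149)/2) = 1/(3307949/2 + 22201*√298/2)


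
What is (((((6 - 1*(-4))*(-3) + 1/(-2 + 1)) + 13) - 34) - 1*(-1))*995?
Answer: -50745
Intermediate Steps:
(((((6 - 1*(-4))*(-3) + 1/(-2 + 1)) + 13) - 34) - 1*(-1))*995 = (((((6 + 4)*(-3) + 1/(-1)) + 13) - 34) + 1)*995 = ((((10*(-3) - 1) + 13) - 34) + 1)*995 = ((((-30 - 1) + 13) - 34) + 1)*995 = (((-31 + 13) - 34) + 1)*995 = ((-18 - 34) + 1)*995 = (-52 + 1)*995 = -51*995 = -50745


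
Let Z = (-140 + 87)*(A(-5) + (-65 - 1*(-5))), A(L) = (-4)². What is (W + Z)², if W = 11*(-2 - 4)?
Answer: 5134756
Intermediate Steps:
A(L) = 16
W = -66 (W = 11*(-6) = -66)
Z = 2332 (Z = (-140 + 87)*(16 + (-65 - 1*(-5))) = -53*(16 + (-65 + 5)) = -53*(16 - 60) = -53*(-44) = 2332)
(W + Z)² = (-66 + 2332)² = 2266² = 5134756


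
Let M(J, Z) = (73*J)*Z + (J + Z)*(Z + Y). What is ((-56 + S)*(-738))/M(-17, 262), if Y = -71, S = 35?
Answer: -15498/278347 ≈ -0.055679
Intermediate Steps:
M(J, Z) = (-71 + Z)*(J + Z) + 73*J*Z (M(J, Z) = (73*J)*Z + (J + Z)*(Z - 71) = 73*J*Z + (J + Z)*(-71 + Z) = 73*J*Z + (-71 + Z)*(J + Z) = (-71 + Z)*(J + Z) + 73*J*Z)
((-56 + S)*(-738))/M(-17, 262) = ((-56 + 35)*(-738))/(262² - 71*(-17) - 71*262 + 74*(-17)*262) = (-21*(-738))/(68644 + 1207 - 18602 - 329596) = 15498/(-278347) = 15498*(-1/278347) = -15498/278347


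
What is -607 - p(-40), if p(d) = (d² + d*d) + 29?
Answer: -3836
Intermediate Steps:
p(d) = 29 + 2*d² (p(d) = (d² + d²) + 29 = 2*d² + 29 = 29 + 2*d²)
-607 - p(-40) = -607 - (29 + 2*(-40)²) = -607 - (29 + 2*1600) = -607 - (29 + 3200) = -607 - 1*3229 = -607 - 3229 = -3836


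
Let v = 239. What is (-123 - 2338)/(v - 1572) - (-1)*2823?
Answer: 3765520/1333 ≈ 2824.8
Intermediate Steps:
(-123 - 2338)/(v - 1572) - (-1)*2823 = (-123 - 2338)/(239 - 1572) - (-1)*2823 = -2461/(-1333) - 1*(-2823) = -2461*(-1/1333) + 2823 = 2461/1333 + 2823 = 3765520/1333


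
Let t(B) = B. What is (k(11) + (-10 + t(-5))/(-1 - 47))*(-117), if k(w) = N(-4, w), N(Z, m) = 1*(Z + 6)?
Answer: -4329/16 ≈ -270.56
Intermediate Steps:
N(Z, m) = 6 + Z (N(Z, m) = 1*(6 + Z) = 6 + Z)
k(w) = 2 (k(w) = 6 - 4 = 2)
(k(11) + (-10 + t(-5))/(-1 - 47))*(-117) = (2 + (-10 - 5)/(-1 - 47))*(-117) = (2 - 15/(-48))*(-117) = (2 - 15*(-1/48))*(-117) = (2 + 5/16)*(-117) = (37/16)*(-117) = -4329/16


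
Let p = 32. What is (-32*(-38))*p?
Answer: 38912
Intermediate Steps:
(-32*(-38))*p = -32*(-38)*32 = 1216*32 = 38912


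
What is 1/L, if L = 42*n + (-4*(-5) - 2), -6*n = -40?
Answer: 1/298 ≈ 0.0033557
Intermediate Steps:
n = 20/3 (n = -⅙*(-40) = 20/3 ≈ 6.6667)
L = 298 (L = 42*(20/3) + (-4*(-5) - 2) = 280 + (20 - 2) = 280 + 18 = 298)
1/L = 1/298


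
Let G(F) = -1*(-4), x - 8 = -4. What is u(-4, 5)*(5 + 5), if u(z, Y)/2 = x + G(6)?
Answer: 160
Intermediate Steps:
x = 4 (x = 8 - 4 = 4)
G(F) = 4
u(z, Y) = 16 (u(z, Y) = 2*(4 + 4) = 2*8 = 16)
u(-4, 5)*(5 + 5) = 16*(5 + 5) = 16*10 = 160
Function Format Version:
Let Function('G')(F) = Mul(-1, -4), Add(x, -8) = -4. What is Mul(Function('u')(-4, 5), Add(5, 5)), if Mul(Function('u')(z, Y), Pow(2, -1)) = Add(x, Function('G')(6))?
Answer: 160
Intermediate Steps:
x = 4 (x = Add(8, -4) = 4)
Function('G')(F) = 4
Function('u')(z, Y) = 16 (Function('u')(z, Y) = Mul(2, Add(4, 4)) = Mul(2, 8) = 16)
Mul(Function('u')(-4, 5), Add(5, 5)) = Mul(16, Add(5, 5)) = Mul(16, 10) = 160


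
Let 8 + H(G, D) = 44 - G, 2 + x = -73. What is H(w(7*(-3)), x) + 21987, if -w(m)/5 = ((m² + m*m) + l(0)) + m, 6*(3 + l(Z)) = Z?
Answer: 26313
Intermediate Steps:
x = -75 (x = -2 - 73 = -75)
l(Z) = -3 + Z/6
w(m) = 15 - 10*m² - 5*m (w(m) = -5*(((m² + m*m) + (-3 + (⅙)*0)) + m) = -5*(((m² + m²) + (-3 + 0)) + m) = -5*((2*m² - 3) + m) = -5*((-3 + 2*m²) + m) = -5*(-3 + m + 2*m²) = 15 - 10*m² - 5*m)
H(G, D) = 36 - G (H(G, D) = -8 + (44 - G) = 36 - G)
H(w(7*(-3)), x) + 21987 = (36 - (15 - 10*(7*(-3))² - 35*(-3))) + 21987 = (36 - (15 - 10*(-21)² - 5*(-21))) + 21987 = (36 - (15 - 10*441 + 105)) + 21987 = (36 - (15 - 4410 + 105)) + 21987 = (36 - 1*(-4290)) + 21987 = (36 + 4290) + 21987 = 4326 + 21987 = 26313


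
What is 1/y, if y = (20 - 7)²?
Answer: 1/169 ≈ 0.0059172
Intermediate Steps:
y = 169 (y = 13² = 169)
1/y = 1/169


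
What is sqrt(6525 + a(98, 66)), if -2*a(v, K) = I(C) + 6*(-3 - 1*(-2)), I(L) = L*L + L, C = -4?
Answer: sqrt(6522) ≈ 80.759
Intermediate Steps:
I(L) = L + L**2 (I(L) = L**2 + L = L + L**2)
a(v, K) = -3 (a(v, K) = -(-4*(1 - 4) + 6*(-3 - 1*(-2)))/2 = -(-4*(-3) + 6*(-3 + 2))/2 = -(12 + 6*(-1))/2 = -(12 - 6)/2 = -1/2*6 = -3)
sqrt(6525 + a(98, 66)) = sqrt(6525 - 3) = sqrt(6522)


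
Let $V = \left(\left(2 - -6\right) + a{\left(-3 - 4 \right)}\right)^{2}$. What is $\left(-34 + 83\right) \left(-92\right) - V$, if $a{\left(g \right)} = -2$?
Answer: $-4544$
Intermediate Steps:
$V = 36$ ($V = \left(\left(2 - -6\right) - 2\right)^{2} = \left(\left(2 + 6\right) - 2\right)^{2} = \left(8 - 2\right)^{2} = 6^{2} = 36$)
$\left(-34 + 83\right) \left(-92\right) - V = \left(-34 + 83\right) \left(-92\right) - 36 = 49 \left(-92\right) - 36 = -4508 - 36 = -4544$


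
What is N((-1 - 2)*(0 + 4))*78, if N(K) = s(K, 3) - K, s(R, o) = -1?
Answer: 858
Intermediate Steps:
N(K) = -1 - K
N((-1 - 2)*(0 + 4))*78 = (-1 - (-1 - 2)*(0 + 4))*78 = (-1 - (-3)*4)*78 = (-1 - 1*(-12))*78 = (-1 + 12)*78 = 11*78 = 858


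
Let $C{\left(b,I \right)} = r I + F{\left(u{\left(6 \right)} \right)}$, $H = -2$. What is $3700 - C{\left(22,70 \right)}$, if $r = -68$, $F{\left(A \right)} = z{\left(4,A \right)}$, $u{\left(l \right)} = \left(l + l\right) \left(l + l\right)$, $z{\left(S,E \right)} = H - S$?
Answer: $8466$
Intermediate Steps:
$z{\left(S,E \right)} = -2 - S$
$u{\left(l \right)} = 4 l^{2}$ ($u{\left(l \right)} = 2 l 2 l = 4 l^{2}$)
$F{\left(A \right)} = -6$ ($F{\left(A \right)} = -2 - 4 = -6$)
$C{\left(b,I \right)} = -6 - 68 I$ ($C{\left(b,I \right)} = - 68 I - 6 = -6 - 68 I$)
$3700 - C{\left(22,70 \right)} = 3700 - \left(-6 - 4760\right) = 3700 - -4766 = 3700 + 4766 = 8466$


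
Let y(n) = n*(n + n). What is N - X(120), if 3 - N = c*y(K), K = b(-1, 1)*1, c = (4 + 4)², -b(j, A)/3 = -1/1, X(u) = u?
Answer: -1269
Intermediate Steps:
b(j, A) = 3 (b(j, A) = -(-3)/1 = -(-3) = -3*(-1) = 3)
c = 64 (c = 8² = 64)
K = 3 (K = 3*1 = 3)
y(n) = 2*n² (y(n) = n*(2*n) = 2*n²)
N = -1149 (N = 3 - 64*2*3² = 3 - 64*2*9 = 3 - 64*18 = 3 - 1*1152 = 3 - 1152 = -1149)
N - X(120) = -1149 - 1*120 = -1149 - 120 = -1269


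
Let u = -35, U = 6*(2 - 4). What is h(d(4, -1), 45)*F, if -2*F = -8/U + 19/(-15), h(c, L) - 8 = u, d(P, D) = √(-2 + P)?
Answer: -81/10 ≈ -8.1000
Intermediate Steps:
U = -12 (U = 6*(-2) = -12)
h(c, L) = -27 (h(c, L) = 8 - 35 = -27)
F = 3/10 (F = -(-8/(-12) + 19/(-15))/2 = -(-8*(-1/12) + 19*(-1/15))/2 = -(⅔ - 19/15)/2 = -½*(-⅗) = 3/10 ≈ 0.30000)
h(d(4, -1), 45)*F = -27*3/10 = -81/10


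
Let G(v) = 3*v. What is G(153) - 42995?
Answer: -42536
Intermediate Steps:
G(153) - 42995 = 3*153 - 42995 = 459 - 42995 = -42536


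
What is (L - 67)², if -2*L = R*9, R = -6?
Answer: 1600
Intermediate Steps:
L = 27 (L = -(-3)*9 = -½*(-54) = 27)
(L - 67)² = (27 - 67)² = (-40)² = 1600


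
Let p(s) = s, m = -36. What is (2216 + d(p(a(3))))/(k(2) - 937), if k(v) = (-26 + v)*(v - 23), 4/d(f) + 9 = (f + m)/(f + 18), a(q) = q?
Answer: -81978/16021 ≈ -5.1169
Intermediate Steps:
d(f) = 4/(-9 + (-36 + f)/(18 + f)) (d(f) = 4/(-9 + (f - 36)/(f + 18)) = 4/(-9 + (-36 + f)/(18 + f)))
k(v) = (-26 + v)*(-23 + v)
(2216 + d(p(a(3))))/(k(2) - 937) = (2216 + 2*(-18 - 1*3)/(99 + 4*3))/((598 + 2² - 49*2) - 937) = (2216 + 2*(-18 - 3)/(99 + 12))/((598 + 4 - 98) - 937) = (2216 + 2*(-21)/111)/(504 - 937) = (2216 + 2*(1/111)*(-21))/(-433) = (2216 - 14/37)*(-1/433) = (81978/37)*(-1/433) = -81978/16021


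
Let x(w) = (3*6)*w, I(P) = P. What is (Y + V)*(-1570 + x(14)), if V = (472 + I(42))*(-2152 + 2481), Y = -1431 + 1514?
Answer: -222991102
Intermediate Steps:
Y = 83
x(w) = 18*w
V = 169106 (V = (472 + 42)*(-2152 + 2481) = 514*329 = 169106)
(Y + V)*(-1570 + x(14)) = (83 + 169106)*(-1570 + 18*14) = 169189*(-1570 + 252) = 169189*(-1318) = -222991102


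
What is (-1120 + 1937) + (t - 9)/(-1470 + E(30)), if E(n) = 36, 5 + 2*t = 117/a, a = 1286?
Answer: 3013328077/3688248 ≈ 817.01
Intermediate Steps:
t = -6313/2572 (t = -5/2 + (117/1286)/2 = -5/2 + (117*(1/1286))/2 = -5/2 + (½)*(117/1286) = -5/2 + 117/2572 = -6313/2572 ≈ -2.4545)
(-1120 + 1937) + (t - 9)/(-1470 + E(30)) = (-1120 + 1937) + (-6313/2572 - 9)/(-1470 + 36) = 817 - 29461/2572/(-1434) = 817 - 29461/2572*(-1/1434) = 817 + 29461/3688248 = 3013328077/3688248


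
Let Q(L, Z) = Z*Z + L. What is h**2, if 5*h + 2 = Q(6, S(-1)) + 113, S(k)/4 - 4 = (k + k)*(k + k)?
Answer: 1301881/25 ≈ 52075.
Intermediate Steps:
S(k) = 16 + 16*k**2 (S(k) = 16 + 4*((k + k)*(k + k)) = 16 + 4*((2*k)*(2*k)) = 16 + 4*(4*k**2) = 16 + 16*k**2)
Q(L, Z) = L + Z**2 (Q(L, Z) = Z**2 + L = L + Z**2)
h = 1141/5 (h = -2/5 + ((6 + (16 + 16*(-1)**2)**2) + 113)/5 = -2/5 + ((6 + (16 + 16*1)**2) + 113)/5 = -2/5 + ((6 + (16 + 16)**2) + 113)/5 = -2/5 + ((6 + 32**2) + 113)/5 = -2/5 + ((6 + 1024) + 113)/5 = -2/5 + (1030 + 113)/5 = -2/5 + (1/5)*1143 = -2/5 + 1143/5 = 1141/5 ≈ 228.20)
h**2 = (1141/5)**2 = 1301881/25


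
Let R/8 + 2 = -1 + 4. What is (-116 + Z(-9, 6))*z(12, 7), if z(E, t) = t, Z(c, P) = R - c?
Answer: -693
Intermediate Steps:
R = 8 (R = -16 + 8*(-1 + 4) = -16 + 8*3 = -16 + 24 = 8)
Z(c, P) = 8 - c
(-116 + Z(-9, 6))*z(12, 7) = (-116 + (8 - 1*(-9)))*7 = (-116 + (8 + 9))*7 = (-116 + 17)*7 = -99*7 = -693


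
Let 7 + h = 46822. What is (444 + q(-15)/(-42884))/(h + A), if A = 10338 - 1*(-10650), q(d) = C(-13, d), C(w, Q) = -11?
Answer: 19040507/2907663852 ≈ 0.0065484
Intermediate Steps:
q(d) = -11
h = 46815 (h = -7 + 46822 = 46815)
A = 20988 (A = 10338 + 10650 = 20988)
(444 + q(-15)/(-42884))/(h + A) = (444 - 11/(-42884))/(46815 + 20988) = (444 - 11*(-1/42884))/67803 = (444 + 11/42884)*(1/67803) = (19040507/42884)*(1/67803) = 19040507/2907663852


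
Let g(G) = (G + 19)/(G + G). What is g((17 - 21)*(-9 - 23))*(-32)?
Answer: -147/8 ≈ -18.375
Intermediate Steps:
g(G) = (19 + G)/(2*G) (g(G) = (19 + G)/((2*G)) = (19 + G)*(1/(2*G)) = (19 + G)/(2*G))
g((17 - 21)*(-9 - 23))*(-32) = ((19 + (17 - 21)*(-9 - 23))/(2*(((17 - 21)*(-9 - 23)))))*(-32) = ((19 - 4*(-32))/(2*((-4*(-32)))))*(-32) = ((½)*(19 + 128)/128)*(-32) = ((½)*(1/128)*147)*(-32) = (147/256)*(-32) = -147/8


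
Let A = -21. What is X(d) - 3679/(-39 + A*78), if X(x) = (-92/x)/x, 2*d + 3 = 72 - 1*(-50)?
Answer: 3960091/1826769 ≈ 2.1678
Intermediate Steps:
d = 119/2 (d = -3/2 + (72 - 1*(-50))/2 = -3/2 + (72 + 50)/2 = -3/2 + (1/2)*122 = -3/2 + 61 = 119/2 ≈ 59.500)
X(x) = -92/x**2
X(d) - 3679/(-39 + A*78) = -92/(119/2)**2 - 3679/(-39 - 21*78) = -92*4/14161 - 3679/(-39 - 1638) = -368/14161 - 3679/(-1677) = -368/14161 - 3679*(-1/1677) = -368/14161 + 283/129 = 3960091/1826769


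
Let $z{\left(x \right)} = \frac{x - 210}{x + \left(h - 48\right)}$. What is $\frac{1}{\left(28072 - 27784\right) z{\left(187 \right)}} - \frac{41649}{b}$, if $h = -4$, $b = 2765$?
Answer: $- \frac{30695139}{2035040} \approx -15.083$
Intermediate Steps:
$z{\left(x \right)} = \frac{-210 + x}{-52 + x}$ ($z{\left(x \right)} = \frac{x - 210}{x - 52} = \frac{-210 + x}{x - 52} = \frac{-210 + x}{-52 + x}$)
$\frac{1}{\left(28072 - 27784\right) z{\left(187 \right)}} - \frac{41649}{b} = \frac{1}{\left(28072 - 27784\right) \frac{-210 + 187}{-52 + 187}} - \frac{41649}{2765} = \frac{1}{288 \cdot \frac{1}{135} \left(-23\right)} - \frac{41649}{2765} = \frac{1}{288 \left(- \frac{23}{135}\right)} - \frac{41649}{2765} = \frac{1}{288} \left(- \frac{135}{23}\right) - \frac{41649}{2765} = - \frac{15}{736} - \frac{41649}{2765} = - \frac{30695139}{2035040}$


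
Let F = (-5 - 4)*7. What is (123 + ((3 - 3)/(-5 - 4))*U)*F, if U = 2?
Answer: -7749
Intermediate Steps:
F = -63 (F = -9*7 = -63)
(123 + ((3 - 3)/(-5 - 4))*U)*F = (123 + ((3 - 3)/(-5 - 4))*2)*(-63) = (123 + (0/(-9))*2)*(-63) = (123 + (0*(-⅑))*2)*(-63) = (123 + 0*2)*(-63) = (123 + 0)*(-63) = 123*(-63) = -7749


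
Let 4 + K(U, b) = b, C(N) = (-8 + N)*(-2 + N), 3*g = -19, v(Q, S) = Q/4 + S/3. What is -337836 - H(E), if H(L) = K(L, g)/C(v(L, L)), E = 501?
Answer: -1337888329460/3960171 ≈ -3.3784e+5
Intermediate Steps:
v(Q, S) = S/3 + Q/4 (v(Q, S) = Q*(¼) + S*(⅓) = Q/4 + S/3 = S/3 + Q/4)
g = -19/3 (g = (⅓)*(-19) = -19/3 ≈ -6.3333)
K(U, b) = -4 + b
H(L) = -31/(3*(16 - 35*L/6 + 49*L²/144)) (H(L) = (-4 - 19/3)/(16 + (L/3 + L/4)² - 10*(L/3 + L/4)) = -31/(3*(16 + (7*L/12)² - 35*L/6)) = -31/(3*(16 + 49*L²/144 - 35*L/6)) = -31/(3*(16 - 35*L/6 + 49*L²/144)))
-337836 - H(E) = -337836 - (-1488)/(2304 - 840*501 + 49*501²) = -337836 - (-1488)/(2304 - 420840 + 49*251001) = -337836 - (-1488)/(2304 - 420840 + 12299049) = -337836 - (-1488)/11880513 = -337836 - 1*(-496/3960171) = -337836 + 496/3960171 = -1337888329460/3960171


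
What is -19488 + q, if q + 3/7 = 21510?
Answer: 14151/7 ≈ 2021.6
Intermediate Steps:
q = 150567/7 (q = -3/7 + 21510 = 150567/7 ≈ 21510.)
-19488 + q = -19488 + 150567/7 = 14151/7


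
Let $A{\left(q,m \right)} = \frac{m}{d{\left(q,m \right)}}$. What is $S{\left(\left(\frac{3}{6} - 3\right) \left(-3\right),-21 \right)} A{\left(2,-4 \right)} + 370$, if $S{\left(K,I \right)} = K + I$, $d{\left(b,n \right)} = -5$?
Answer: $\frac{1796}{5} \approx 359.2$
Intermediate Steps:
$A{\left(q,m \right)} = - \frac{m}{5}$ ($A{\left(q,m \right)} = \frac{m}{-5} = m \left(- \frac{1}{5}\right) = - \frac{m}{5}$)
$S{\left(K,I \right)} = I + K$
$S{\left(\left(\frac{3}{6} - 3\right) \left(-3\right),-21 \right)} A{\left(2,-4 \right)} + 370 = \left(-21 + \left(\frac{3}{6} - 3\right) \left(-3\right)\right) \left(\left(- \frac{1}{5}\right) \left(-4\right)\right) + 370 = \left(-21 + \left(3 \cdot \frac{1}{6} - 3\right) \left(-3\right)\right) \frac{4}{5} + 370 = \left(-21 + \left(\frac{1}{2} - 3\right) \left(-3\right)\right) \frac{4}{5} + 370 = \left(-21 - - \frac{15}{2}\right) \frac{4}{5} + 370 = \left(-21 + \frac{15}{2}\right) \frac{4}{5} + 370 = \left(- \frac{27}{2}\right) \frac{4}{5} + 370 = - \frac{54}{5} + 370 = \frac{1796}{5}$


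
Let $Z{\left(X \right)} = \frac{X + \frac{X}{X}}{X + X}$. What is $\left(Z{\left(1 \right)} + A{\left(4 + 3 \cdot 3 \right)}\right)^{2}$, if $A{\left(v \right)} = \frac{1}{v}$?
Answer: $\frac{196}{169} \approx 1.1598$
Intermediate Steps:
$Z{\left(X \right)} = \frac{1 + X}{2 X}$ ($Z{\left(X \right)} = \frac{X + 1}{2 X} = \left(1 + X\right) \frac{1}{2 X} = \frac{1 + X}{2 X}$)
$\left(Z{\left(1 \right)} + A{\left(4 + 3 \cdot 3 \right)}\right)^{2} = \left(\frac{1 + 1}{2 \cdot 1} + \frac{1}{4 + 3 \cdot 3}\right)^{2} = \left(\frac{1}{2} \cdot 1 \cdot 2 + \frac{1}{4 + 9}\right)^{2} = \left(1 + \frac{1}{13}\right)^{2} = \left(\frac{14}{13}\right)^{2} = \frac{196}{169}$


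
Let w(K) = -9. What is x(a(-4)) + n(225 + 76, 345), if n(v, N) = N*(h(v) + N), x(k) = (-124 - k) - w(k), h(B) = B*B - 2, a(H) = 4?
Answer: 31375561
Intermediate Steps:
h(B) = -2 + B**2 (h(B) = B**2 - 2 = -2 + B**2)
x(k) = -115 - k (x(k) = (-124 - k) - 1*(-9) = (-124 - k) + 9 = -115 - k)
n(v, N) = N*(-2 + N + v**2) (n(v, N) = N*((-2 + v**2) + N) = N*(-2 + N + v**2))
x(a(-4)) + n(225 + 76, 345) = (-115 - 1*4) + 345*(-2 + 345 + (225 + 76)**2) = (-115 - 4) + 345*(-2 + 345 + 301**2) = -119 + 345*(-2 + 345 + 90601) = -119 + 345*90944 = -119 + 31375680 = 31375561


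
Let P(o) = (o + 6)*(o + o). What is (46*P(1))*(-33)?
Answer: -21252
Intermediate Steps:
P(o) = 2*o*(6 + o) (P(o) = (6 + o)*(2*o) = 2*o*(6 + o))
(46*P(1))*(-33) = (46*(2*1*(6 + 1)))*(-33) = (46*(2*1*7))*(-33) = (46*14)*(-33) = 644*(-33) = -21252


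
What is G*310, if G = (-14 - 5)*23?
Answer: -135470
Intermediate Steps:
G = -437 (G = -19*23 = -437)
G*310 = -437*310 = -135470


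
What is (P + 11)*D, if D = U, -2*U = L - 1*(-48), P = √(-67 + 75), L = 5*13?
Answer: -1243/2 - 113*√2 ≈ -781.31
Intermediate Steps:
L = 65
P = 2*√2 (P = √8 = 2*√2 ≈ 2.8284)
U = -113/2 (U = -(65 - 1*(-48))/2 = -(65 + 48)/2 = -½*113 = -113/2 ≈ -56.500)
D = -113/2 ≈ -56.500
(P + 11)*D = (2*√2 + 11)*(-113/2) = (11 + 2*√2)*(-113/2) = -1243/2 - 113*√2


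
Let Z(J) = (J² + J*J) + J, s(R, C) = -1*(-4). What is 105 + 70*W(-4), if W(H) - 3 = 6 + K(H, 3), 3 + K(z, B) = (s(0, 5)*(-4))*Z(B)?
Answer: -22995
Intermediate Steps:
s(R, C) = 4
Z(J) = J + 2*J² (Z(J) = (J² + J²) + J = 2*J² + J = J + 2*J²)
K(z, B) = -3 - 16*B*(1 + 2*B) (K(z, B) = -3 + (4*(-4))*(B*(1 + 2*B)) = -3 - 16*B*(1 + 2*B))
W(H) = -330 (W(H) = 3 + (6 + (-3 - 16*3*(1 + 2*3))) = 3 + (6 + (-3 - 16*3*(1 + 6))) = 3 + (6 + (-3 - 16*3*7)) = 3 + (6 + (-3 - 336)) = 3 + (6 - 339) = 3 - 333 = -330)
105 + 70*W(-4) = 105 + 70*(-330) = 105 - 23100 = -22995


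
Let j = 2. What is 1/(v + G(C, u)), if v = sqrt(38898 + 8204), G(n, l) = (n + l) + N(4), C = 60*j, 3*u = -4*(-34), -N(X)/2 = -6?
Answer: -798/70447 + 9*sqrt(47102)/140894 ≈ 0.0025357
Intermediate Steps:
N(X) = 12 (N(X) = -2*(-6) = 12)
u = 136/3 (u = (-4*(-34))/3 = (1/3)*136 = 136/3 ≈ 45.333)
C = 120 (C = 60*2 = 120)
G(n, l) = 12 + l + n (G(n, l) = (n + l) + 12 = (l + n) + 12 = 12 + l + n)
v = sqrt(47102) ≈ 217.03
1/(v + G(C, u)) = 1/(sqrt(47102) + (12 + 136/3 + 120)) = 1/(sqrt(47102) + 532/3) = 1/(532/3 + sqrt(47102))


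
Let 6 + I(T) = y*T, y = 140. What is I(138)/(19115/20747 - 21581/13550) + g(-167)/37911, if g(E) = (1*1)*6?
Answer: -22871231911359262/795005283403 ≈ -28769.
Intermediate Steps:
g(E) = 6 (g(E) = 1*6 = 6)
I(T) = -6 + 140*T
I(138)/(19115/20747 - 21581/13550) + g(-167)/37911 = (-6 + 140*138)/(19115/20747 - 21581/13550) + 6/37911 = (-6 + 19320)/(19115*(1/20747) - 21581*1/13550) + 6*(1/37911) = 19314/(19115/20747 - 21581/13550) + 2/12637 = 19314/(-188732757/281121850) + 2/12637 = 19314*(-281121850/188732757) + 2/12637 = -1809862470300/62910919 + 2/12637 = -22871231911359262/795005283403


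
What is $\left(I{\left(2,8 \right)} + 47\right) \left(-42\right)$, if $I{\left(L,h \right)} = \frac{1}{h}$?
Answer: $- \frac{7917}{4} \approx -1979.3$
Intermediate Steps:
$\left(I{\left(2,8 \right)} + 47\right) \left(-42\right) = \left(\frac{1}{8} + 47\right) \left(-42\right) = \frac{377}{8} \left(-42\right) = - \frac{7917}{4}$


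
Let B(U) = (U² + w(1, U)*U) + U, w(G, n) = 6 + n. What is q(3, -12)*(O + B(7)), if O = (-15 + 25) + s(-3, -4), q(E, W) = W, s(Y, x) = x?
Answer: -1836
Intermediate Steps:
O = 6 (O = (-15 + 25) - 4 = 10 - 4 = 6)
B(U) = U + U² + U*(6 + U) (B(U) = (U² + (6 + U)*U) + U = (U² + U*(6 + U)) + U = U + U² + U*(6 + U))
q(3, -12)*(O + B(7)) = -12*(6 + 7*(7 + 2*7)) = -12*(6 + 7*(7 + 14)) = -12*(6 + 7*21) = -12*(6 + 147) = -12*153 = -1836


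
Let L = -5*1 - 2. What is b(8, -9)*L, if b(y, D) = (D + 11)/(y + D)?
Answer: 14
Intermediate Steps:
L = -7 (L = -5 - 2 = -7)
b(y, D) = (11 + D)/(D + y)
b(8, -9)*L = ((11 - 9)/(-9 + 8))*(-7) = (2/(-1))*(-7) = -1*2*(-7) = -2*(-7) = 14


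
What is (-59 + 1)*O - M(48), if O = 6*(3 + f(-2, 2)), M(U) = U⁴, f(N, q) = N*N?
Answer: -5310852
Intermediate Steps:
f(N, q) = N²
O = 42 (O = 6*(3 + (-2)²) = 6*(3 + 4) = 6*7 = 42)
(-59 + 1)*O - M(48) = (-59 + 1)*42 - 1*48⁴ = -58*42 - 1*5308416 = -2436 - 5308416 = -5310852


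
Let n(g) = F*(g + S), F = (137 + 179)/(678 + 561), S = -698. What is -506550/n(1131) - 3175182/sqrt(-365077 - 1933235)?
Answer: -313807725/68414 + 529197*I*sqrt(63842)/63842 ≈ -4586.9 + 2094.4*I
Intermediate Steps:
F = 316/1239 ≈ 0.25504
n(g) = -220568/1239 + 316*g/1239 (n(g) = 316*(g - 698)/1239 = 316*(-698 + g)/1239 = -220568/1239 + 316*g/1239)
-506550/n(1131) - 3175182/sqrt(-365077 - 1933235) = -506550/(-220568/1239 + (316/1239)*1131) - 3175182/sqrt(-365077 - 1933235) = -506550/(-220568/1239 + 119132/413) - 3175182*(-I*sqrt(63842)/383052) = -506550/136828/1239 - 3175182*(-I*sqrt(63842)/383052) = -506550*1239/136828 - (-529197)*I*sqrt(63842)/63842 = -313807725/68414 + 529197*I*sqrt(63842)/63842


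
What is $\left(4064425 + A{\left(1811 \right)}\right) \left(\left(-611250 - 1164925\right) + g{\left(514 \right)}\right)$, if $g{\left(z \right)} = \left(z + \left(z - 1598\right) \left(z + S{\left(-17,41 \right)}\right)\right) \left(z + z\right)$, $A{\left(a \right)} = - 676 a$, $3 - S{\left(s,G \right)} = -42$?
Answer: $-1772762333074139$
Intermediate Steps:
$S{\left(s,G \right)} = 45$ ($S{\left(s,G \right)} = 3 - -42 = 3 + 42 = 45$)
$g{\left(z \right)} = 2 z \left(z + \left(-1598 + z\right) \left(45 + z\right)\right)$ ($g{\left(z \right)} = \left(z + \left(z - 1598\right) \left(z + 45\right)\right) \left(z + z\right) = \left(z + \left(-1598 + z\right) \left(45 + z\right)\right) 2 z = 2 z \left(z + \left(-1598 + z\right) \left(45 + z\right)\right)$)
$\left(4064425 + A{\left(1811 \right)}\right) \left(\left(-611250 - 1164925\right) + g{\left(514 \right)}\right) = \left(4064425 - 1224236\right) \left(\left(-611250 - 1164925\right) + 2 \cdot 514 \left(-71910 + 514^{2} - 797728\right)\right) = \left(4064425 - 1224236\right) \left(\left(-611250 - 1164925\right) + 2 \cdot 514 \left(-71910 + 264196 - 797728\right)\right) = 2840189 \left(-1776175 + 2 \cdot 514 \left(-605442\right)\right) = 2840189 \left(-1776175 - 622394376\right) = 2840189 \left(-624170551\right) = -1772762333074139$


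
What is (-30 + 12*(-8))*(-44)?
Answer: 5544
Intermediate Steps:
(-30 + 12*(-8))*(-44) = (-30 - 96)*(-44) = -126*(-44) = 5544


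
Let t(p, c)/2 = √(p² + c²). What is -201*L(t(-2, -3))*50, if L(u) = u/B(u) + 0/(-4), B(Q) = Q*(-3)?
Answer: 3350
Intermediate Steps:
t(p, c) = 2*√(c² + p²) (t(p, c) = 2*√(p² + c²) = 2*√(c² + p²))
B(Q) = -3*Q
L(u) = -⅓ (L(u) = u/((-3*u)) + 0/(-4) = u*(-1/(3*u)) + 0*(-¼) = -⅓ + 0 = -⅓)
-201*L(t(-2, -3))*50 = -201*(-⅓)*50 = 67*50 = 3350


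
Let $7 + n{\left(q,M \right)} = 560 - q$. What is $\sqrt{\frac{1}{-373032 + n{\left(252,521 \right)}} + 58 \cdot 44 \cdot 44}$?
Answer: $\frac{\sqrt{15599991994787237}}{372731} \approx 335.09$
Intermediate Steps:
$n{\left(q,M \right)} = 553 - q$ ($n{\left(q,M \right)} = -7 - \left(-560 + q\right) = 553 - q$)
$\sqrt{\frac{1}{-373032 + n{\left(252,521 \right)}} + 58 \cdot 44 \cdot 44} = \sqrt{\frac{1}{-373032 + \left(553 - 252\right)} + 58 \cdot 44 \cdot 44} = \sqrt{\frac{1}{-373032 + \left(553 - 252\right)} + 2552 \cdot 44} = \sqrt{\frac{1}{-373032 + 301} + 112288} = \sqrt{\frac{1}{-372731} + 112288} = \sqrt{- \frac{1}{372731} + 112288} = \sqrt{\frac{41853218527}{372731}} = \frac{\sqrt{15599991994787237}}{372731}$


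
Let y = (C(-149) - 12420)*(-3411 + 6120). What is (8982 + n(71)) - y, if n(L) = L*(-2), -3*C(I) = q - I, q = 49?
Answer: 33833414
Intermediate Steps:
C(I) = -49/3 + I/3 (C(I) = -(49 - I)/3 = -49/3 + I/3)
n(L) = -2*L
y = -33824574 (y = ((-49/3 + (1/3)*(-149)) - 12420)*(-3411 + 6120) = ((-49/3 - 149/3) - 12420)*2709 = (-66 - 12420)*2709 = -12486*2709 = -33824574)
(8982 + n(71)) - y = (8982 - 2*71) - 1*(-33824574) = (8982 - 142) + 33824574 = 8840 + 33824574 = 33833414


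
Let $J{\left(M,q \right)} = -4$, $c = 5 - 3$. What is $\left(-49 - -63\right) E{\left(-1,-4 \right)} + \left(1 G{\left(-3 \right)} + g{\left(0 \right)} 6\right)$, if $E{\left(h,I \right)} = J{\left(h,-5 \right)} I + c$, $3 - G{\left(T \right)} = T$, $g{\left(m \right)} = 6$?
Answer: $294$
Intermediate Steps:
$c = 2$
$G{\left(T \right)} = 3 - T$
$E{\left(h,I \right)} = 2 - 4 I$ ($E{\left(h,I \right)} = - 4 I + 2 = 2 - 4 I$)
$\left(-49 - -63\right) E{\left(-1,-4 \right)} + \left(1 G{\left(-3 \right)} + g{\left(0 \right)} 6\right) = \left(-49 - -63\right) \left(2 - -16\right) + \left(1 \left(3 - -3\right) + 6 \cdot 6\right) = \left(-49 + 63\right) \left(2 + 16\right) + \left(1 \left(3 + 3\right) + 36\right) = 14 \cdot 18 + \left(1 \cdot 6 + 36\right) = 252 + \left(6 + 36\right) = 252 + 42 = 294$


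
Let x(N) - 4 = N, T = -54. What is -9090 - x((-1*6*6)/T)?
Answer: -27284/3 ≈ -9094.7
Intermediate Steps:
x(N) = 4 + N
-9090 - x((-1*6*6)/T) = -9090 - (4 + (-1*6*6)/(-54)) = -9090 - (4 - 6*6*(-1/54)) = -9090 - (4 - 36*(-1/54)) = -9090 - (4 + ⅔) = -9090 - 1*14/3 = -9090 - 14/3 = -27284/3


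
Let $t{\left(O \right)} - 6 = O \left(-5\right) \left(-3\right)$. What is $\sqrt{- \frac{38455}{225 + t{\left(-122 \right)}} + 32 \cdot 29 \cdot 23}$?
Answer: $\frac{\sqrt{54633850089}}{1599} \approx 146.18$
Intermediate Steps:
$t{\left(O \right)} = 6 + 15 O$ ($t{\left(O \right)} = 6 + O \left(-5\right) \left(-3\right) = 6 + - 5 O \left(-3\right) = 6 + 15 O$)
$\sqrt{- \frac{38455}{225 + t{\left(-122 \right)}} + 32 \cdot 29 \cdot 23} = \sqrt{- \frac{38455}{225 + \left(6 + 15 \left(-122\right)\right)} + 32 \cdot 29 \cdot 23} = \sqrt{- \frac{38455}{225 + \left(6 - 1830\right)} + 928 \cdot 23} = \sqrt{- \frac{38455}{225 - 1824} + 21344} = \sqrt{- \frac{38455}{-1599} + 21344} = \sqrt{\left(-38455\right) \left(- \frac{1}{1599}\right) + 21344} = \sqrt{\frac{38455}{1599} + 21344} = \sqrt{\frac{34167511}{1599}} = \frac{\sqrt{54633850089}}{1599}$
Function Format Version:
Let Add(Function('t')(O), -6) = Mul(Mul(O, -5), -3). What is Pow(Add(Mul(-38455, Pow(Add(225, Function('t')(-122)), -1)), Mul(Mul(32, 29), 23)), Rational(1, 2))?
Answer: Mul(Rational(1, 1599), Pow(54633850089, Rational(1, 2))) ≈ 146.18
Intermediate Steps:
Function('t')(O) = Add(6, Mul(15, O)) (Function('t')(O) = Add(6, Mul(Mul(O, -5), -3)) = Add(6, Mul(Mul(-5, O), -3)) = Add(6, Mul(15, O)))
Pow(Add(Mul(-38455, Pow(Add(225, Function('t')(-122)), -1)), Mul(Mul(32, 29), 23)), Rational(1, 2)) = Pow(Add(Mul(-38455, Pow(Add(225, Add(6, Mul(15, -122))), -1)), Mul(Mul(32, 29), 23)), Rational(1, 2)) = Pow(Add(Mul(-38455, Pow(Add(225, Add(6, -1830)), -1)), Mul(928, 23)), Rational(1, 2)) = Pow(Add(Mul(-38455, Pow(Add(225, -1824), -1)), 21344), Rational(1, 2)) = Pow(Add(Mul(-38455, Pow(-1599, -1)), 21344), Rational(1, 2)) = Pow(Add(Mul(-38455, Rational(-1, 1599)), 21344), Rational(1, 2)) = Pow(Add(Rational(38455, 1599), 21344), Rational(1, 2)) = Pow(Rational(34167511, 1599), Rational(1, 2)) = Mul(Rational(1, 1599), Pow(54633850089, Rational(1, 2)))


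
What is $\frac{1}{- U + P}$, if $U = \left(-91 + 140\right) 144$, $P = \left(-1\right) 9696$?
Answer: $- \frac{1}{16752} \approx -5.9694 \cdot 10^{-5}$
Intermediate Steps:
$P = -9696$
$U = 7056$ ($U = 49 \cdot 144 = 7056$)
$\frac{1}{- U + P} = \frac{1}{\left(-1\right) 7056 - 9696} = \frac{1}{-7056 - 9696} = \frac{1}{-16752} = - \frac{1}{16752}$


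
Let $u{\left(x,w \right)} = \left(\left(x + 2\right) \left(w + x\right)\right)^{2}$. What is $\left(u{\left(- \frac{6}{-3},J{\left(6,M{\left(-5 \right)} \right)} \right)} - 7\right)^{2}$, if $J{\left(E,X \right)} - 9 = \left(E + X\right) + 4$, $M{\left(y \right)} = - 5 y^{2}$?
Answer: $29945956401$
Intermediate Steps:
$J{\left(E,X \right)} = 13 + E + X$ ($J{\left(E,X \right)} = 9 + \left(\left(E + X\right) + 4\right) = 9 + \left(4 + E + X\right) = 13 + E + X$)
$u{\left(x,w \right)} = \left(2 + x\right)^{2} \left(w + x\right)^{2}$ ($u{\left(x,w \right)} = \left(\left(2 + x\right) \left(w + x\right)\right)^{2} = \left(2 + x\right)^{2} \left(w + x\right)^{2}$)
$\left(u{\left(- \frac{6}{-3},J{\left(6,M{\left(-5 \right)} \right)} \right)} - 7\right)^{2} = \left(\left(2 - \frac{6}{-3}\right)^{2} \left(\left(13 + 6 - 5 \left(-5\right)^{2}\right) - \frac{6}{-3}\right)^{2} - 7\right)^{2} = \left(\left(2 - -2\right)^{2} \left(\left(13 + 6 - 125\right) - -2\right)^{2} - 7\right)^{2} = \left(\left(2 + 2\right)^{2} \left(\left(13 + 6 - 125\right) + 2\right)^{2} - 7\right)^{2} = \left(4^{2} \left(-106 + 2\right)^{2} - 7\right)^{2} = \left(16 \left(-104\right)^{2} - 7\right)^{2} = \left(16 \cdot 10816 - 7\right)^{2} = \left(173056 - 7\right)^{2} = 173049^{2} = 29945956401$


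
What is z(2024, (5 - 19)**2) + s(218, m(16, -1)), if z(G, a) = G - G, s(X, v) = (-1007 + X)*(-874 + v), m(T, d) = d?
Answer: 690375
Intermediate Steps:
z(G, a) = 0
z(2024, (5 - 19)**2) + s(218, m(16, -1)) = 0 + (880118 - 1007*(-1) - 874*218 + 218*(-1)) = 0 + (880118 + 1007 - 190532 - 218) = 0 + 690375 = 690375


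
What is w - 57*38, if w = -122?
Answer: -2288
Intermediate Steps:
w - 57*38 = -122 - 57*38 = -122 - 2166 = -2288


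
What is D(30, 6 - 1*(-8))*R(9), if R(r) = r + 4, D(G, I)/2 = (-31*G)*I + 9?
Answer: -338286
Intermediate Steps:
D(G, I) = 18 - 62*G*I (D(G, I) = 2*((-31*G)*I + 9) = 2*(-31*G*I + 9) = 2*(9 - 31*G*I) = 18 - 62*G*I)
R(r) = 4 + r
D(30, 6 - 1*(-8))*R(9) = (18 - 62*30*(6 - 1*(-8)))*(4 + 9) = (18 - 62*30*(6 + 8))*13 = (18 - 62*30*14)*13 = (18 - 26040)*13 = -26022*13 = -338286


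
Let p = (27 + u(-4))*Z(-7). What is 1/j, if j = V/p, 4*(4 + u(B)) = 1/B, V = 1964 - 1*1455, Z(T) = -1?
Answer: -367/8144 ≈ -0.045064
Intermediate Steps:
V = 509 (V = 1964 - 1455 = 509)
u(B) = -4 + 1/(4*B)
p = -367/16 (p = (27 + (-4 + (¼)/(-4)))*(-1) = (27 + (-4 + (¼)*(-¼)))*(-1) = (27 + (-4 - 1/16))*(-1) = (27 - 65/16)*(-1) = (367/16)*(-1) = -367/16 ≈ -22.938)
j = -8144/367 (j = 509/(-367/16) = 509*(-16/367) = -8144/367 ≈ -22.191)
1/j = 1/(-8144/367) = -367/8144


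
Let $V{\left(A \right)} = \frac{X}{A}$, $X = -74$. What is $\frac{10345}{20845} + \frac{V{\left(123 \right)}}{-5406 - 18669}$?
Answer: $\frac{6127083031}{12345347025} \approx 0.49631$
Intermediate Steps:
$V{\left(A \right)} = - \frac{74}{A}$
$\frac{10345}{20845} + \frac{V{\left(123 \right)}}{-5406 - 18669} = \frac{10345}{20845} + \frac{\left(-74\right) \frac{1}{123}}{-5406 - 18669} = 10345 \cdot \frac{1}{20845} + \frac{\left(-74\right) \frac{1}{123}}{-5406 - 18669} = \frac{2069}{4169} - \frac{74}{123 \left(-24075\right)} = \frac{2069}{4169} - - \frac{74}{2961225} = \frac{2069}{4169} + \frac{74}{2961225} = \frac{6127083031}{12345347025}$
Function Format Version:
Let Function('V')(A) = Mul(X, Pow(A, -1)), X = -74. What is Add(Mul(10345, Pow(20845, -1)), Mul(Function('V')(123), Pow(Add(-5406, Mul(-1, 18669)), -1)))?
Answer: Rational(6127083031, 12345347025) ≈ 0.49631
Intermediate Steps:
Function('V')(A) = Mul(-74, Pow(A, -1))
Add(Mul(10345, Pow(20845, -1)), Mul(Function('V')(123), Pow(Add(-5406, Mul(-1, 18669)), -1))) = Add(Mul(10345, Pow(20845, -1)), Mul(Mul(-74, Pow(123, -1)), Pow(Add(-5406, Mul(-1, 18669)), -1))) = Add(Mul(10345, Rational(1, 20845)), Mul(Mul(-74, Rational(1, 123)), Pow(Add(-5406, -18669), -1))) = Add(Rational(2069, 4169), Mul(Rational(-74, 123), Pow(-24075, -1))) = Add(Rational(2069, 4169), Mul(Rational(-74, 123), Rational(-1, 24075))) = Add(Rational(2069, 4169), Rational(74, 2961225)) = Rational(6127083031, 12345347025)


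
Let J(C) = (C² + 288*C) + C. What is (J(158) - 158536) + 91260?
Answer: 3350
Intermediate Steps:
J(C) = C² + 289*C
(J(158) - 158536) + 91260 = (158*(289 + 158) - 158536) + 91260 = (158*447 - 158536) + 91260 = (70626 - 158536) + 91260 = -87910 + 91260 = 3350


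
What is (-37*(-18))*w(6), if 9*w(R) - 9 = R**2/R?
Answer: 1110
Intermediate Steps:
w(R) = 1 + R/9 (w(R) = 1 + (R**2/R)/9 = 1 + R/9)
(-37*(-18))*w(6) = (-37*(-18))*(1 + (1/9)*6) = 666*(1 + 2/3) = 666*(5/3) = 1110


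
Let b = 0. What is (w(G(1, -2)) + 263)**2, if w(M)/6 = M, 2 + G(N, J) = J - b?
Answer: 57121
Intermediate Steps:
G(N, J) = -2 + J (G(N, J) = -2 + (J - 1*0) = -2 + (J + 0) = -2 + J)
w(M) = 6*M
(w(G(1, -2)) + 263)**2 = (6*(-2 - 2) + 263)**2 = (6*(-4) + 263)**2 = (-24 + 263)**2 = 239**2 = 57121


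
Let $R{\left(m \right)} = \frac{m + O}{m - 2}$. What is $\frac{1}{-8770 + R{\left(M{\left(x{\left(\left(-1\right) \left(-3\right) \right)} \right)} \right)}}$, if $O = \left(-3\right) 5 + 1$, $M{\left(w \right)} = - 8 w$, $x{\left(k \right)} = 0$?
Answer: $- \frac{1}{8763} \approx -0.00011412$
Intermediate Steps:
$O = -14$ ($O = -15 + 1 = -14$)
$R{\left(m \right)} = \frac{-14 + m}{-2 + m}$ ($R{\left(m \right)} = \frac{m - 14}{m - 2} = \frac{-14 + m}{-2 + m}$)
$\frac{1}{-8770 + R{\left(M{\left(x{\left(\left(-1\right) \left(-3\right) \right)} \right)} \right)}} = \frac{1}{-8770 + \frac{-14 - 0}{-2 - 0}} = \frac{1}{-8770 + \frac{-14 + 0}{-2 + 0}} = \frac{1}{-8770 + \frac{1}{-2} \left(-14\right)} = \frac{1}{-8770 - -7} = \frac{1}{-8770 + 7} = \frac{1}{-8763} = - \frac{1}{8763}$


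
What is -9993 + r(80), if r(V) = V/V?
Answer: -9992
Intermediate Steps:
r(V) = 1
-9993 + r(80) = -9993 + 1 = -9992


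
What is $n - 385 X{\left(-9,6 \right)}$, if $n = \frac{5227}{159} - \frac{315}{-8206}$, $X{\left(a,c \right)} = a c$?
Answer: $\frac{27168778507}{1304754} \approx 20823.0$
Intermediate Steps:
$n = \frac{42942847}{1304754}$ ($n = 5227 \cdot \frac{1}{159} - - \frac{315}{8206} = \frac{5227}{159} + \frac{315}{8206} = \frac{42942847}{1304754} \approx 32.913$)
$n - 385 X{\left(-9,6 \right)} = \frac{42942847}{1304754} - 385 \left(\left(-9\right) 6\right) = \frac{42942847}{1304754} - -20790 = \frac{42942847}{1304754} + 20790 = \frac{27168778507}{1304754}$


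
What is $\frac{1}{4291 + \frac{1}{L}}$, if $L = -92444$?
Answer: $\frac{92444}{396677203} \approx 0.00023305$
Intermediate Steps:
$\frac{1}{4291 + \frac{1}{L}} = \frac{1}{4291 + \frac{1}{-92444}} = \frac{1}{4291 - \frac{1}{92444}} = \frac{1}{\frac{396677203}{92444}} = \frac{92444}{396677203}$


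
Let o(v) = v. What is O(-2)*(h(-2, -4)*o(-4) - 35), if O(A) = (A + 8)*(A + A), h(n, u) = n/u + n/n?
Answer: 984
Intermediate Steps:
h(n, u) = 1 + n/u (h(n, u) = n/u + 1 = 1 + n/u)
O(A) = 2*A*(8 + A) (O(A) = (8 + A)*(2*A) = 2*A*(8 + A))
O(-2)*(h(-2, -4)*o(-4) - 35) = (2*(-2)*(8 - 2))*(((-2 - 4)/(-4))*(-4) - 35) = (2*(-2)*6)*(-¼*(-6)*(-4) - 35) = -24*((3/2)*(-4) - 35) = -24*(-6 - 35) = -24*(-41) = 984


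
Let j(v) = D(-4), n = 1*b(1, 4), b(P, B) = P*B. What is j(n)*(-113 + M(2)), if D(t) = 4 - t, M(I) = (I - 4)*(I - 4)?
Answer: -872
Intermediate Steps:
M(I) = (-4 + I)² (M(I) = (-4 + I)*(-4 + I) = (-4 + I)²)
b(P, B) = B*P
n = 4 (n = 1*(4*1) = 1*4 = 4)
j(v) = 8 (j(v) = 4 - 1*(-4) = 4 + 4 = 8)
j(n)*(-113 + M(2)) = 8*(-113 + (-4 + 2)²) = 8*(-113 + (-2)²) = 8*(-113 + 4) = 8*(-109) = -872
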